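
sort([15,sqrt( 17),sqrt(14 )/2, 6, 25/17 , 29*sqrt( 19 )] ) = [ 25/17, sqrt (14 ) /2  ,  sqrt(17 ),6, 15 , 29*sqrt(  19 ) ] 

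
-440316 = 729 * ( -604 )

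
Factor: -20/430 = -2/43 = - 2^1 * 43^( - 1 )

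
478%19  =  3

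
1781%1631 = 150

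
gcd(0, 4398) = 4398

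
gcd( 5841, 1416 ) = 177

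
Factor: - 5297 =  - 5297^1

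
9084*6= 54504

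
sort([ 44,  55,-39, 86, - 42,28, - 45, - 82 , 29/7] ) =[ - 82, - 45, - 42, - 39, 29/7 , 28,  44,55,  86 ]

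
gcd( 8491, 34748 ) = 7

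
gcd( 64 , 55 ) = 1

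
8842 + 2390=11232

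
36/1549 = 36/1549 = 0.02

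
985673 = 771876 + 213797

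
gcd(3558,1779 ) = 1779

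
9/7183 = 9/7183  =  0.00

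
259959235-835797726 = -575838491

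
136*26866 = 3653776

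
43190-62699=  - 19509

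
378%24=18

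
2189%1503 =686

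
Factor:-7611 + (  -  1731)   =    -  2^1*3^3*173^1 = - 9342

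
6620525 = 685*9665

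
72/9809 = 72/9809 = 0.01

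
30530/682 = 15265/341 = 44.77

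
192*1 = 192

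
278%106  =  66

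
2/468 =1/234=0.00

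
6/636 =1/106 = 0.01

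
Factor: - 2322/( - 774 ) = 3^1 = 3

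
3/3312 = 1/1104 = 0.00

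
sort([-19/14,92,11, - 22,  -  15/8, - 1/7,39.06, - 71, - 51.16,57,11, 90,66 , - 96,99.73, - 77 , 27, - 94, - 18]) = [ - 96,  -  94, - 77,-71, - 51.16, - 22, - 18, - 15/8, - 19/14, - 1/7, 11, 11 , 27,39.06,57,66,90 , 92,99.73]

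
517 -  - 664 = 1181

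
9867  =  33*299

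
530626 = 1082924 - 552298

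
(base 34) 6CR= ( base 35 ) 60L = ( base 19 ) 117i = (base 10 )7371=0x1ccb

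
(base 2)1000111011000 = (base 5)121233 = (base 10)4568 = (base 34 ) 3wc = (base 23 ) 8EE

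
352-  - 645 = 997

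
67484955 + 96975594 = 164460549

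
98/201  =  98/201 = 0.49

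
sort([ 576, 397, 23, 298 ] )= [23, 298, 397, 576 ] 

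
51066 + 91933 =142999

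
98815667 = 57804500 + 41011167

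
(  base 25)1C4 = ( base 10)929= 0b1110100001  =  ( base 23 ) 1H9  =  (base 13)566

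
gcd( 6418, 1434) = 2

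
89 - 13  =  76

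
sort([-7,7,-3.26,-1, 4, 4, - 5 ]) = [- 7, - 5,-3.26, - 1 , 4, 4, 7 ]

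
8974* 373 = 3347302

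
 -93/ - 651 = 1/7 = 0.14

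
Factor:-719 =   -  719^1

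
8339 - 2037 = 6302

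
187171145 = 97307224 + 89863921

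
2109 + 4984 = 7093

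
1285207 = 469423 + 815784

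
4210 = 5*842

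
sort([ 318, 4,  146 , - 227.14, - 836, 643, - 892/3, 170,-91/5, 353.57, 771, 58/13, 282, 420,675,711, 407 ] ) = [  -  836, - 892/3, - 227.14,-91/5, 4,58/13, 146, 170, 282 , 318, 353.57 , 407,420, 643, 675 , 711, 771]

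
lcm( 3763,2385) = 169335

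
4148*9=37332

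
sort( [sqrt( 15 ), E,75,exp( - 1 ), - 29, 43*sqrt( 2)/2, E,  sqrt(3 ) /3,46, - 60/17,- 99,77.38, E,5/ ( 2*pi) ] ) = [ - 99, - 29, - 60/17,exp ( - 1),sqrt( 3)/3,5/ ( 2*pi ),E,E,E,sqrt( 15),43 * sqrt(2)/2 , 46,  75, 77.38]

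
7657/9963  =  7657/9963 = 0.77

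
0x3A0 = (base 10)928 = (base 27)17A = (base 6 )4144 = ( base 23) 1H8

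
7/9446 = 7/9446 = 0.00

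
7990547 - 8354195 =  -363648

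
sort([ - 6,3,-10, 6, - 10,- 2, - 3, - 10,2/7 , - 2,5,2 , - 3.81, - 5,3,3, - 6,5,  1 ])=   [ - 10, - 10,- 10, - 6, - 6, - 5, - 3.81, - 3, - 2,  -  2,2/7,1,  2,3 , 3,3, 5, 5,6 ]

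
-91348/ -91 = 91348/91  =  1003.82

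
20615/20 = 4123/4 = 1030.75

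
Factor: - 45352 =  - 2^3*5669^1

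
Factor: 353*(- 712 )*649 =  - 2^3 *11^1*59^1*89^1*353^1 =- 163117064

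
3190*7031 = 22428890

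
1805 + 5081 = 6886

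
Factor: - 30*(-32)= 960=2^6 * 3^1*5^1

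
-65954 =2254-68208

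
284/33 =8  +  20/33= 8.61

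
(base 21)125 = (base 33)eq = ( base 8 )750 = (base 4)13220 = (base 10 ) 488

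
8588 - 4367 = 4221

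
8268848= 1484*5572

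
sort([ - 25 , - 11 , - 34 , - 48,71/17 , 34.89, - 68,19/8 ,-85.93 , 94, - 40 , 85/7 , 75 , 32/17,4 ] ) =[  -  85.93 , - 68,-48 , - 40, - 34, - 25, - 11,32/17 , 19/8,4, 71/17 , 85/7,34.89, 75, 94]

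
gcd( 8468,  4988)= 116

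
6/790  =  3/395 = 0.01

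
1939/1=1939 = 1939.00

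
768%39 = 27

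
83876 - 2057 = 81819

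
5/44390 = 1/8878 = 0.00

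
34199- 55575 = - 21376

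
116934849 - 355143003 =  - 238208154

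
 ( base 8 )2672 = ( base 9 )2008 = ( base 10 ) 1466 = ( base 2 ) 10110111010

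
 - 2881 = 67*(- 43 ) 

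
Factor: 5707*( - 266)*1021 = -1549941302 = - 2^1 * 7^1*13^1*19^1*439^1*1021^1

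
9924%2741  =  1701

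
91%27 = 10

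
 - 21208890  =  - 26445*802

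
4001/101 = 4001/101 = 39.61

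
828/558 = 1+15/31 = 1.48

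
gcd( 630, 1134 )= 126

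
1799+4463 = 6262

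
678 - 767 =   -  89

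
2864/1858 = 1 + 503/929 = 1.54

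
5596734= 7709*726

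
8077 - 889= 7188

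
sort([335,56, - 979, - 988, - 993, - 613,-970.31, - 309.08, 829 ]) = [ - 993, - 988 , - 979, - 970.31, - 613, - 309.08, 56, 335, 829] 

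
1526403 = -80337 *( - 19 )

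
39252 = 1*39252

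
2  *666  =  1332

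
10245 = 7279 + 2966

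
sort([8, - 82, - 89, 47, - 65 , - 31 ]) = [  -  89, - 82, - 65,- 31, 8,47 ] 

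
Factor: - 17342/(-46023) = 2^1 * 3^( - 1 ) * 13^1* 23^(-1 ) = 26/69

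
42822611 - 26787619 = 16034992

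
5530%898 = 142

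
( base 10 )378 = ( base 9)460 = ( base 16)17a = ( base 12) 276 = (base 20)ii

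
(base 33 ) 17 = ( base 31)19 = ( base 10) 40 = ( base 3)1111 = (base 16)28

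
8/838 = 4/419 = 0.01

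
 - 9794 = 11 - 9805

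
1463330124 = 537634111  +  925696013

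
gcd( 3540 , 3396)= 12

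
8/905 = 8/905 =0.01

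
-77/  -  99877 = 77/99877 = 0.00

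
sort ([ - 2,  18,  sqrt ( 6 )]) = [ - 2, sqrt (6 ), 18 ]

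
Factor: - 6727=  - 7^1*31^2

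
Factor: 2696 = 2^3*337^1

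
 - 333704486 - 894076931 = -1227781417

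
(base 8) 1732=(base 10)986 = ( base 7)2606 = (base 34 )t0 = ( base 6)4322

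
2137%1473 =664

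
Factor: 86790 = 2^1*3^1*5^1*11^1*263^1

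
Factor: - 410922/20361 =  - 222/11 = - 2^1 * 3^1*11^( - 1)*37^1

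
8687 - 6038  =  2649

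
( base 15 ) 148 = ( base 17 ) 104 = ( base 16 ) 125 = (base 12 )205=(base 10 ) 293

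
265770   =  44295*6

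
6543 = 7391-848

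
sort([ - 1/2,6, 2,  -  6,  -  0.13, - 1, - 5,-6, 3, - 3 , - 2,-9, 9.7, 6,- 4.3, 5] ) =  [ - 9, - 6, - 6, - 5, - 4.3, - 3,- 2, - 1, - 1/2, - 0.13, 2,3, 5,6, 6, 9.7 ] 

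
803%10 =3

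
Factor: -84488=-2^3*59^1*179^1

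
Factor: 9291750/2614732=2^( - 1)*3^1*5^3 * 13^1*23^( - 1 )*97^( -1)*  293^ ( -1)*953^1 = 4645875/1307366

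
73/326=73/326 = 0.22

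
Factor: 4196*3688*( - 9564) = - 2^7*3^1 * 461^1*797^1*1049^1 = - 148001446272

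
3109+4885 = 7994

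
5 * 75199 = 375995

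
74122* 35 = 2594270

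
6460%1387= 912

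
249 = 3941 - 3692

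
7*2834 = 19838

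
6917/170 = 40 + 117/170 = 40.69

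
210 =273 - 63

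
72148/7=10306 + 6/7=10306.86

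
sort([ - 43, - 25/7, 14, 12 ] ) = [ - 43,-25/7,12, 14] 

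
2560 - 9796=- 7236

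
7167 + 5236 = 12403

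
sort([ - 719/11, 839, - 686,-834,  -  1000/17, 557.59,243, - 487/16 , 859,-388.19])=[ - 834, -686,-388.19,- 719/11, - 1000/17 ,- 487/16, 243,557.59, 839, 859 ] 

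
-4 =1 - 5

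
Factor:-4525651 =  - 13^2*61^1*439^1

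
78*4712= 367536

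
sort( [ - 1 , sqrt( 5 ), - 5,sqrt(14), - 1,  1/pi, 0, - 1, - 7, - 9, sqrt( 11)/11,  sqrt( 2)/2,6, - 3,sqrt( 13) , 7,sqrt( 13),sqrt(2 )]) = [ - 9,-7, - 5,-3, - 1, - 1,-1,0,sqrt( 11)/11,1/pi, sqrt( 2)/2,sqrt( 2 ), sqrt( 5 ),sqrt ( 13),sqrt( 13 ), sqrt( 14 ),6 , 7] 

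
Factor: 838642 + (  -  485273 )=31^1 * 11399^1=353369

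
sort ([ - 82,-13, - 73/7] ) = [ - 82,-13 , - 73/7]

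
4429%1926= 577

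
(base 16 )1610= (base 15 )1A18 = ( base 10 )5648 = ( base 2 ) 1011000010000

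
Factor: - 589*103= - 60667 = - 19^1*31^1*103^1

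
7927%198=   7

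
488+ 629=1117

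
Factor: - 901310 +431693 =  - 3^1*156539^1= - 469617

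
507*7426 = 3764982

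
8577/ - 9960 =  - 1 + 461/3320 = - 0.86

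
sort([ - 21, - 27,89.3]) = [ - 27,-21,89.3]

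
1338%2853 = 1338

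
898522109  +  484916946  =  1383439055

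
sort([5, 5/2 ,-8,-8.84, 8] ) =[-8.84,-8, 5/2, 5, 8 ]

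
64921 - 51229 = 13692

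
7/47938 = 7/47938 =0.00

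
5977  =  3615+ 2362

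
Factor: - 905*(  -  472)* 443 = 2^3 * 5^1*59^1*181^1*443^1 = 189231880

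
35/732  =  35/732 = 0.05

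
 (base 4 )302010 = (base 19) 8GC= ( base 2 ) 110010000100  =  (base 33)2V3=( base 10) 3204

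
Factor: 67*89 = 67^1*89^1 = 5963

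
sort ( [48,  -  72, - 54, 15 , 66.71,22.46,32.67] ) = [ - 72,- 54,  15,22.46, 32.67,48,66.71 ] 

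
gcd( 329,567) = 7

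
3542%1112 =206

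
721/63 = 103/9 = 11.44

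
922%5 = 2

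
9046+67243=76289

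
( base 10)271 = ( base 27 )a1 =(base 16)10F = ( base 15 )131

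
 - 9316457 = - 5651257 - 3665200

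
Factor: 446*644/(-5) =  - 2^3*5^( - 1 )*7^1*23^1 * 223^1 = -287224/5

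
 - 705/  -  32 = 705/32 = 22.03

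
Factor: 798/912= 2^( - 3 )*7^1 = 7/8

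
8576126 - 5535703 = 3040423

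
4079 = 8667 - 4588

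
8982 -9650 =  - 668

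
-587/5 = -587/5 = - 117.40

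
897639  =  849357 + 48282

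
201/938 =3/14 = 0.21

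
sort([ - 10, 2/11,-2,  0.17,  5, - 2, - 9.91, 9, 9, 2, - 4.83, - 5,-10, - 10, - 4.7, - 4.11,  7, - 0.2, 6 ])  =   [ - 10, - 10, - 10, - 9.91, - 5, - 4.83,- 4.7, - 4.11, - 2, - 2, - 0.2, 0.17, 2/11 , 2,5, 6, 7, 9,  9] 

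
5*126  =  630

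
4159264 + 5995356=10154620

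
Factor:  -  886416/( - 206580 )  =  2^2*5^( - 1 )*11^(-1 )*59^1 = 236/55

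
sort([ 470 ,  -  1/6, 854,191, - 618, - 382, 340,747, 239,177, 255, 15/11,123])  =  [  -  618, -382,  -  1/6, 15/11,  123, 177,191,239, 255, 340,470, 747,  854] 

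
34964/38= 17482/19 = 920.11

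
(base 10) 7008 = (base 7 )26301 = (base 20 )HA8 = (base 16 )1b60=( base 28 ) 8Q8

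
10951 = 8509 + 2442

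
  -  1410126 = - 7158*197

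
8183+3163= 11346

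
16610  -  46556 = - 29946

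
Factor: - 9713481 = -3^1 * 3237827^1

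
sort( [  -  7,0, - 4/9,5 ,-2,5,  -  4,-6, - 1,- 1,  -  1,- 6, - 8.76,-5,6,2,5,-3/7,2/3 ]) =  [ - 8.76, - 7,-6,-6, - 5, - 4,-2, - 1, - 1,-1,-4/9, - 3/7,  0,2/3,2, 5,5,5,6]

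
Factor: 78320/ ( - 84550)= - 2^3*5^ ( - 1)*11^1*19^( - 1) = - 88/95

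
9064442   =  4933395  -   - 4131047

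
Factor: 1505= 5^1*7^1*43^1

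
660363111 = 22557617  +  637805494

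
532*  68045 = 36199940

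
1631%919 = 712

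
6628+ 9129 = 15757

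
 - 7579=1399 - 8978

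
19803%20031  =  19803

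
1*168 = 168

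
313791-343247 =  - 29456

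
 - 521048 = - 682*764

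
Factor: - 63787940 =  - 2^2*5^1*19^1*167863^1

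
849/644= 1 + 205/644= 1.32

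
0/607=0= 0.00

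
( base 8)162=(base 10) 114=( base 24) 4I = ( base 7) 222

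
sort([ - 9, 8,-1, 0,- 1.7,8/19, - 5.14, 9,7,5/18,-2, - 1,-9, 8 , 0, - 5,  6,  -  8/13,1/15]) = [ - 9,  -  9, - 5.14, - 5, - 2,- 1.7, - 1, - 1,-8/13, 0 , 0, 1/15, 5/18, 8/19, 6, 7,8,  8,9]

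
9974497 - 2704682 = 7269815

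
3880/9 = 431 + 1/9=   431.11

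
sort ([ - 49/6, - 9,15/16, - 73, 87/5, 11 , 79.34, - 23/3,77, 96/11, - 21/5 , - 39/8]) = [ - 73, -9, - 49/6, - 23/3, - 39/8, - 21/5, 15/16,  96/11, 11, 87/5, 77, 79.34]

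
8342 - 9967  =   - 1625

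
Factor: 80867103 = 3^1*23^1 * 277^1*4231^1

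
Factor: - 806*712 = -573872 = - 2^4*13^1*31^1*89^1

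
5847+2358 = 8205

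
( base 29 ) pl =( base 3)1000122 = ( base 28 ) qi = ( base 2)1011101010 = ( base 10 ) 746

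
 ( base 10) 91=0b1011011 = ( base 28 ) 37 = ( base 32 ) 2R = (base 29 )34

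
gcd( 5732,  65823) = 1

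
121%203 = 121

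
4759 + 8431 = 13190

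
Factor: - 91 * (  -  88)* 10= 80080=2^4 * 5^1*7^1* 11^1 * 13^1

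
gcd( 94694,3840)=2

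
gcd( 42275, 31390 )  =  5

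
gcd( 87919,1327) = 1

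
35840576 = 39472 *908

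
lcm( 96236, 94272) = 4619328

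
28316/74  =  14158/37 = 382.65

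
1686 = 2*843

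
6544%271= 40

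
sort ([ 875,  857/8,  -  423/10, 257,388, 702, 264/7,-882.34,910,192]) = [ -882.34,  -  423/10,264/7 , 857/8, 192, 257 , 388,702 , 875,910] 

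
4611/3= 1537 = 1537.00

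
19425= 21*925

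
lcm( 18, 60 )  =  180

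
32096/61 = 526 + 10/61 = 526.16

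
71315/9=7923 + 8/9 = 7923.89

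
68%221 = 68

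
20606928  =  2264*9102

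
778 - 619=159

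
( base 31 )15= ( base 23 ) 1d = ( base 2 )100100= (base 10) 36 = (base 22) 1E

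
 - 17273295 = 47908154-65181449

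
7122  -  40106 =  - 32984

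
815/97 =815/97= 8.40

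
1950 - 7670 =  - 5720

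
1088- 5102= - 4014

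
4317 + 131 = 4448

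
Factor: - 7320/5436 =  - 2^1*3^( - 1 )*5^1*61^1*151^( - 1) =-610/453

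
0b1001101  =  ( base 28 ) 2L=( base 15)52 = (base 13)5c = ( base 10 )77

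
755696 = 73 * 10352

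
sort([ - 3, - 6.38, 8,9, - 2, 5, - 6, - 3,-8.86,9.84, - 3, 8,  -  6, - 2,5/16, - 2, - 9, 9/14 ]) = [ - 9, - 8.86, - 6.38, - 6, - 6, - 3, - 3 , - 3, - 2, - 2,-2, 5/16,  9/14, 5,8,  8,9, 9.84 ]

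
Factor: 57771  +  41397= 2^5 * 3^1 * 1033^1 = 99168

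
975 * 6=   5850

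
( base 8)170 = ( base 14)88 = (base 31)3R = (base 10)120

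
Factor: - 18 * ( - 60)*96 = 103680 = 2^8*3^4*5^1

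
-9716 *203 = -1972348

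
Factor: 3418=2^1*1709^1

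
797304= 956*834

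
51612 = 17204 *3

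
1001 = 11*91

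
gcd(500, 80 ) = 20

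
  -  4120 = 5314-9434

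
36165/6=12055/2 = 6027.50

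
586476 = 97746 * 6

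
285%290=285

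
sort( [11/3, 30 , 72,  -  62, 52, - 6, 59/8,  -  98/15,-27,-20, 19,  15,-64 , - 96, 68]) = [ - 96, - 64, - 62, - 27, - 20, -98/15, - 6,11/3, 59/8,15, 19,30, 52, 68, 72 ] 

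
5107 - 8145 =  - 3038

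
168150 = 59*2850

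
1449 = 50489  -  49040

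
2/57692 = 1/28846 = 0.00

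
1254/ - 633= - 418/211 = - 1.98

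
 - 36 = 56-92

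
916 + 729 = 1645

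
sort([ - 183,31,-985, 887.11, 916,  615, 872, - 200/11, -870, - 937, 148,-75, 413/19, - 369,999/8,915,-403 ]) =[ - 985, - 937, - 870, - 403,-369, - 183, - 75 , - 200/11,413/19,31, 999/8, 148, 615 , 872, 887.11, 915,916] 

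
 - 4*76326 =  - 305304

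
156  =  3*52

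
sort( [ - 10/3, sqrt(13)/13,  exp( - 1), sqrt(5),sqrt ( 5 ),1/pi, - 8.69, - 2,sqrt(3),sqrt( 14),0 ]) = [ - 8.69,  -  10/3, - 2,0,sqrt(13 ) /13,1/pi, exp(-1),sqrt( 3), sqrt( 5), sqrt( 5 ),sqrt (14 )]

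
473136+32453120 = 32926256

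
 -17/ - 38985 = 17/38985=   0.00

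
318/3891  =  106/1297 = 0.08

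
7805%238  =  189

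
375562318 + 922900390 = 1298462708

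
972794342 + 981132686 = 1953927028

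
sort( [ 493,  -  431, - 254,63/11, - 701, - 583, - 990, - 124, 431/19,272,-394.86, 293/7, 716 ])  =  [ - 990,  -  701, - 583, - 431, - 394.86, - 254,-124  ,  63/11, 431/19, 293/7, 272 , 493, 716]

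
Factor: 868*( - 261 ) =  - 2^2*3^2*7^1*29^1*31^1  =  - 226548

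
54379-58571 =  -4192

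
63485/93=682 + 59/93 = 682.63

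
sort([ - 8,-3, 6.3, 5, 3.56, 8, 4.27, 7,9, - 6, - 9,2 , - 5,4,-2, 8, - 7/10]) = [ - 9, - 8, - 6, - 5,-3 ,  -  2, - 7/10, 2, 3.56, 4, 4.27,5, 6.3, 7, 8, 8, 9 ] 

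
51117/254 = 201 + 63/254 = 201.25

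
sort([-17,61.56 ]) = [ - 17 , 61.56] 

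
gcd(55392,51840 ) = 96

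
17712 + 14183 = 31895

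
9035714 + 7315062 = 16350776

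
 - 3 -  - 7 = 4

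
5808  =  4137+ 1671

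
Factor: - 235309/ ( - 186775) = 5^( - 2 )*31^(-1)*241^ ( - 1 )*235309^1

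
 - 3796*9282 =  - 35234472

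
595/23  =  595/23  =  25.87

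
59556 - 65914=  - 6358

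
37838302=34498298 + 3340004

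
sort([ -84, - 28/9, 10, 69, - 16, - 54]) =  [ -84, -54, - 16,-28/9, 10, 69 ]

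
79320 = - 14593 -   -  93913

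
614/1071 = 614/1071  =  0.57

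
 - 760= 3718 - 4478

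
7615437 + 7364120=14979557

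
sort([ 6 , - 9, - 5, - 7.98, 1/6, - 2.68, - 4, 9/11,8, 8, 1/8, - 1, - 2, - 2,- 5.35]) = [-9, - 7.98, - 5.35, - 5,-4, - 2.68, - 2,-2, - 1, 1/8,1/6,9/11, 6,  8,8 ]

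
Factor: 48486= 2^1*3^1*8081^1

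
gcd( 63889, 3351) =1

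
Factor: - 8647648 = -2^5*270239^1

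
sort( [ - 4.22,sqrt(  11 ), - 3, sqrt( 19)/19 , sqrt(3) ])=[ - 4.22, - 3,  sqrt( 19 ) /19,sqrt(3) , sqrt( 11) ]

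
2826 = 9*314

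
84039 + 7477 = 91516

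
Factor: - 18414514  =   - 2^1*9207257^1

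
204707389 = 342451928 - 137744539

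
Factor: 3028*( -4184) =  - 2^5*523^1*757^1 = - 12669152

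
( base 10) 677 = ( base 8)1245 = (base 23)16A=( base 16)2A5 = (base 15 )302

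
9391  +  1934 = 11325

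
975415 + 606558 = 1581973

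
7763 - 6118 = 1645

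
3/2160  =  1/720 = 0.00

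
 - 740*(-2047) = 1514780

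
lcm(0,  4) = 0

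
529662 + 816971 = 1346633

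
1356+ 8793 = 10149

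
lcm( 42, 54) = 378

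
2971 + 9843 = 12814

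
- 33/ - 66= 1/2 = 0.50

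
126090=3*42030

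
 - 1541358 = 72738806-74280164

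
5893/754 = 7 + 615/754 = 7.82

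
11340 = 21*540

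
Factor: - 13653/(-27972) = 41/84 = 2^( - 2)*3^ (-1)*7^( - 1)*41^1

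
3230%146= 18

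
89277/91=89277/91 = 981.07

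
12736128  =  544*23412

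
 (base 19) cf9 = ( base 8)11022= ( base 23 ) 8H3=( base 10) 4626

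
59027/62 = 59027/62 = 952.05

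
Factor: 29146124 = 2^2*7^1*571^1*1823^1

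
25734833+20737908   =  46472741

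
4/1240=1/310 = 0.00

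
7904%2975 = 1954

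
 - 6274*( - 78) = 489372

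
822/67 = 12+18/67 = 12.27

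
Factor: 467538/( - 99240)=- 77923/16540= - 2^(  -  2)*5^(  -  1 )*29^1 *827^(- 1)*2687^1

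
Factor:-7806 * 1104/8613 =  - 957536/957 = - 2^5*3^( - 1)*11^(-1) * 23^1*29^( - 1 )*1301^1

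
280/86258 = 140/43129 =0.00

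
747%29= 22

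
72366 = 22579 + 49787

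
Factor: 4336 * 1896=8221056 = 2^7*3^1*79^1*271^1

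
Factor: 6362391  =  3^1  *  7^1*302971^1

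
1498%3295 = 1498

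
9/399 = 3/133= 0.02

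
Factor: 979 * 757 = 741103= 11^1*89^1* 757^1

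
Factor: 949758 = 2^1* 3^1*158293^1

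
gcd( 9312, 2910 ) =582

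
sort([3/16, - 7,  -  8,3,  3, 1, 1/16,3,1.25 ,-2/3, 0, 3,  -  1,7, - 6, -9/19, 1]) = [ - 8, - 7,  -  6, - 1, - 2/3,  -  9/19, 0, 1/16, 3/16, 1, 1,1.25, 3, 3, 3, 3, 7]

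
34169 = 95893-61724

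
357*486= 173502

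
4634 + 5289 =9923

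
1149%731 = 418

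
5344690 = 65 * 82226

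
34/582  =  17/291 = 0.06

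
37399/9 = 4155 + 4/9 = 4155.44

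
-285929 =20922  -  306851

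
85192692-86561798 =  -  1369106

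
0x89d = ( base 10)2205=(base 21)500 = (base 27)30I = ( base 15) 9c0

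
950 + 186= 1136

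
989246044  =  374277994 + 614968050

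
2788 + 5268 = 8056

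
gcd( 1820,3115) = 35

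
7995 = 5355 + 2640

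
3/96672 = 1/32224  =  0.00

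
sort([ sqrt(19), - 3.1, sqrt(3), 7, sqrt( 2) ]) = [  -  3.1, sqrt( 2) , sqrt( 3 ),sqrt ( 19 ), 7 ]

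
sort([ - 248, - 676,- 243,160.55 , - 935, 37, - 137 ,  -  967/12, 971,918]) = [-935 , - 676 ,  -  248  ,-243,-137,- 967/12,37,160.55 , 918, 971 ] 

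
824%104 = 96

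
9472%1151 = 264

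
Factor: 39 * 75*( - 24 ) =  -  2^3 * 3^3 * 5^2*13^1 = - 70200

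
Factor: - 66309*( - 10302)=2^1*3^2*17^1*23^1 * 31^2*101^1 = 683115318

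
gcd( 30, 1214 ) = 2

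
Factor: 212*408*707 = 2^5 * 3^1*7^1*17^1*53^1*101^1 = 61152672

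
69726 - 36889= 32837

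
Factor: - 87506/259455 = - 2^1 * 3^ (  -  1) * 5^( - 1 ) * 7^ ( - 2)*353^( - 1) * 43753^1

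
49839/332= 49839/332 = 150.12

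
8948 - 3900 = 5048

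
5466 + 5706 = 11172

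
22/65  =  22/65 = 0.34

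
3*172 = 516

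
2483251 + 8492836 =10976087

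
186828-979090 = - 792262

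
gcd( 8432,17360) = 496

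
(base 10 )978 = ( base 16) 3d2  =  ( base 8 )1722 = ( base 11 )80a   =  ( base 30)12i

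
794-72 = 722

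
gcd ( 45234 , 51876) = 18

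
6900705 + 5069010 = 11969715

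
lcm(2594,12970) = 12970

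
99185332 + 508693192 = 607878524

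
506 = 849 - 343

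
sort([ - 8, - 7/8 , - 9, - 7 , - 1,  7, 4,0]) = [ - 9,-8, - 7, - 1, - 7/8 , 0 , 4, 7]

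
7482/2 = 3741 = 3741.00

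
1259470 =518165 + 741305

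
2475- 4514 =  - 2039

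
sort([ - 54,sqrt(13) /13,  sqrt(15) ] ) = [ - 54,  sqrt(13)/13, sqrt( 15) ]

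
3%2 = 1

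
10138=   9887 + 251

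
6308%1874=686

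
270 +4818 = 5088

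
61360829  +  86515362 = 147876191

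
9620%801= 8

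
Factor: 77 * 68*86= 2^3 * 7^1*11^1 *17^1*43^1 = 450296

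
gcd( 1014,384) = 6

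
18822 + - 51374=-32552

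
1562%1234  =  328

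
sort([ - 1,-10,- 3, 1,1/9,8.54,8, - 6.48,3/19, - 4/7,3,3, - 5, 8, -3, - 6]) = [ - 10,  -  6.48, - 6,-5,-3, - 3,  -  1, - 4/7, 1/9, 3/19,1,  3,3, 8, 8, 8.54 ] 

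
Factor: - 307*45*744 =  - 2^3*3^3*5^1 * 31^1 * 307^1=   - 10278360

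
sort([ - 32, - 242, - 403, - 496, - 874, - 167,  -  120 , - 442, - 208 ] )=[ - 874,-496, - 442,-403, - 242, - 208, - 167, - 120 ,- 32]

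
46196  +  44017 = 90213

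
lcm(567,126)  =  1134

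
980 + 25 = 1005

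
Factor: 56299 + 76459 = 132758 = 2^1 * 41^1*1619^1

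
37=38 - 1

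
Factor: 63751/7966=2^( - 1) *7^( - 1)* 37^1*569^( - 1)*1723^1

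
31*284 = 8804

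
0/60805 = 0 = 0.00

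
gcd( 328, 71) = 1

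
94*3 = 282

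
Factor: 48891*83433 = 3^2 *7^1*29^1* 43^1*137^1*379^1=4079122803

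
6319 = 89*71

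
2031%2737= 2031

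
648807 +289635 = 938442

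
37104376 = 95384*389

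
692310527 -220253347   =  472057180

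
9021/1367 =6 + 819/1367 = 6.60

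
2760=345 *8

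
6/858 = 1/143 = 0.01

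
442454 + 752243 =1194697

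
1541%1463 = 78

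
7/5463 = 7/5463  =  0.00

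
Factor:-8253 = -3^2 * 7^1*131^1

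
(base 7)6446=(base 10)2288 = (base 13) 1070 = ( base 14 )B96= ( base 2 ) 100011110000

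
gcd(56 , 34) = 2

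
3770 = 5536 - 1766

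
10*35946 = 359460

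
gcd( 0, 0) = 0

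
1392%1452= 1392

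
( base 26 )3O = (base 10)102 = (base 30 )3c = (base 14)74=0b1100110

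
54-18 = 36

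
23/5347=23/5347 = 0.00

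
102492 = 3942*26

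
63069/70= 900 + 69/70 = 900.99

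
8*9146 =73168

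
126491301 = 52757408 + 73733893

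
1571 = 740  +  831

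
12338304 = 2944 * 4191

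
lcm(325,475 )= 6175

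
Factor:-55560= - 2^3*3^1 * 5^1*463^1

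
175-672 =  - 497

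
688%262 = 164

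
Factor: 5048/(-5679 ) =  - 2^3 *3^( - 2 )= - 8/9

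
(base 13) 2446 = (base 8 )12010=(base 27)70p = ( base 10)5128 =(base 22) ad2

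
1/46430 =1/46430 = 0.00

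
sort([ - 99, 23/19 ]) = [ - 99,23/19]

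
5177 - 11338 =  -  6161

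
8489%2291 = 1616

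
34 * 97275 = 3307350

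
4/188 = 1/47 = 0.02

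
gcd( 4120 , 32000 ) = 40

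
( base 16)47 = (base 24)2n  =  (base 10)71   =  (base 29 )2d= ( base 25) 2l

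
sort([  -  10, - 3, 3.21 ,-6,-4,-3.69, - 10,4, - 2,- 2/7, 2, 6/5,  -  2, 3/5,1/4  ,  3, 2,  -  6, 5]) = [ - 10,- 10, - 6,-6,  -  4, - 3.69,-3, - 2, - 2, - 2/7 , 1/4, 3/5,6/5 , 2,2,3,3.21, 4,5]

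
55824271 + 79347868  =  135172139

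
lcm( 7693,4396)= 30772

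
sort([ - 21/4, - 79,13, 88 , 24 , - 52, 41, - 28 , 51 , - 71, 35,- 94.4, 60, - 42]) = [ - 94.4, - 79, - 71,-52, - 42, - 28, - 21/4, 13, 24,35 , 41, 51, 60,88]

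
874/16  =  437/8 = 54.62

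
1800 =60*30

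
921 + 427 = 1348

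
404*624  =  252096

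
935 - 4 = 931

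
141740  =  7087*20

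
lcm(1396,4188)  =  4188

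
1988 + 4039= 6027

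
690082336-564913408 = 125168928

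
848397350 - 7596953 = 840800397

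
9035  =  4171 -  -4864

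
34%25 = 9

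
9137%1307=1295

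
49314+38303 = 87617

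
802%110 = 32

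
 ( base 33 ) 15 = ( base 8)46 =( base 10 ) 38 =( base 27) 1B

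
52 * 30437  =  1582724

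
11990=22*545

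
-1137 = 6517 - 7654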